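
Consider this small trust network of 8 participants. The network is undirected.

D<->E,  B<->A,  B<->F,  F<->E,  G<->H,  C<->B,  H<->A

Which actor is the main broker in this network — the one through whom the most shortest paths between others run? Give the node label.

B

Unnormalized betweenness of each node: A:10, B:15, C:0, D:0, E:6, F:10, G:0, H:6.
B has the largest value, 15, making it the main broker — the node through which the most shortest paths run.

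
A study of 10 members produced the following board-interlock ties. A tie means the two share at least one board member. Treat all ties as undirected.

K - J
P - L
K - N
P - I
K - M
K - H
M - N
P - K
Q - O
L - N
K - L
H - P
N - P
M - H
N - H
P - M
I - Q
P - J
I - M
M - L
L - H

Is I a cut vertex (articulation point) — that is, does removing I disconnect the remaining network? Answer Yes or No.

Yes

Removing I leaves {H, J, K, L, M, N, and P} with no path to {O and Q}, so the network splits into 2 components. I is a cut vertex.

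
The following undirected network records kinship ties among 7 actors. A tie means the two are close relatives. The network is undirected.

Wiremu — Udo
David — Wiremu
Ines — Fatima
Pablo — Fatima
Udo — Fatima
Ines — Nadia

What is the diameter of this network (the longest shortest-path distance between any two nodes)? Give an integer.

5

Eccentricity of each node (its greatest distance to any other): David:5, Fatima:3, Ines:4, Nadia:5, Pablo:4, Udo:3, Wiremu:4.
The maximum eccentricity is 5, realized for instance by the pair David–Nadia via David – Wiremu – Udo – Fatima – Ines – Nadia. So the diameter is 5.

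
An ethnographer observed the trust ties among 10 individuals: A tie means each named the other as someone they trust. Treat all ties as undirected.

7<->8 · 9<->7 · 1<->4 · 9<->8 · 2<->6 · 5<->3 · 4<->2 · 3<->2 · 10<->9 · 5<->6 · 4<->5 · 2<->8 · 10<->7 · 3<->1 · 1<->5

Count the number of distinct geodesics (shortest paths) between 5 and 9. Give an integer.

The shortest distance is 4. The length-4 paths are: 5–6–2–8–9; 5–4–2–8–9; 5–3–2–8–9.
That gives 3 distinct shortest paths.

3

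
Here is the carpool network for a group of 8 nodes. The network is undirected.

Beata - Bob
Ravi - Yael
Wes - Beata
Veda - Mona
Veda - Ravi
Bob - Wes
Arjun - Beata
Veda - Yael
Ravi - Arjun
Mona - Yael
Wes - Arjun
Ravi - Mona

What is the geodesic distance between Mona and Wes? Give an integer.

One shortest route is Mona – Ravi – Arjun – Wes, which uses 3 edges, and at distance 2 from Mona we only reach {Arjun}, which does not include Wes. So d(Mona,Wes) = 3.

3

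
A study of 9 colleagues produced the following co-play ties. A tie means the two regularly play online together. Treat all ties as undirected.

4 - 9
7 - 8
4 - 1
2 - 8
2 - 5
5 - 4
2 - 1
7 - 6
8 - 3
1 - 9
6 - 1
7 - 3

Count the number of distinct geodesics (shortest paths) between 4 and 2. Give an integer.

The shortest distance is 2. The length-2 paths are: 4–1–2; 4–5–2.
That gives 2 distinct shortest paths.

2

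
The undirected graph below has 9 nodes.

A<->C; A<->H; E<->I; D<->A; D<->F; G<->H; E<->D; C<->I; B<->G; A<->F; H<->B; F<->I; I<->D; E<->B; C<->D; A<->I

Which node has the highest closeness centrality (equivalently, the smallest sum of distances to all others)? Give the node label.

Farness (sum of distances to all others) for each node — A:11, B:15, C:15, D:12, E:13, F:15, G:18, H:13, I:12.
The smallest farness is 11, for A, so A has the highest closeness.

A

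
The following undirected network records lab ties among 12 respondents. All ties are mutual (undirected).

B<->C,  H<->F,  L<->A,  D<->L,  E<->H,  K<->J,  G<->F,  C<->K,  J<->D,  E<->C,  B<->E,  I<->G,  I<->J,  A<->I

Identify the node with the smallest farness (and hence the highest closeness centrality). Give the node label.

Farness (sum of distances to all others) for each node — A:32, B:34, C:28, D:31, E:31, F:30, G:28, H:32, I:25, J:24, K:26, L:35.
The smallest farness is 24, for J, so J has the highest closeness.

J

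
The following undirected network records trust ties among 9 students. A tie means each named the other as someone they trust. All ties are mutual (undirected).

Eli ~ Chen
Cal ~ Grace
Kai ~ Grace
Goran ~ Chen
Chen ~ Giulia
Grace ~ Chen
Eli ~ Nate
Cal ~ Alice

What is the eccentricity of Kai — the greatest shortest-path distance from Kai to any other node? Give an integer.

4

Distances from Kai: Alice:3, Cal:2, Chen:2, Eli:3, Giulia:3, Goran:3, Grace:1, Nate:4.
The largest is 4 (to Nate), so the eccentricity of Kai is 4.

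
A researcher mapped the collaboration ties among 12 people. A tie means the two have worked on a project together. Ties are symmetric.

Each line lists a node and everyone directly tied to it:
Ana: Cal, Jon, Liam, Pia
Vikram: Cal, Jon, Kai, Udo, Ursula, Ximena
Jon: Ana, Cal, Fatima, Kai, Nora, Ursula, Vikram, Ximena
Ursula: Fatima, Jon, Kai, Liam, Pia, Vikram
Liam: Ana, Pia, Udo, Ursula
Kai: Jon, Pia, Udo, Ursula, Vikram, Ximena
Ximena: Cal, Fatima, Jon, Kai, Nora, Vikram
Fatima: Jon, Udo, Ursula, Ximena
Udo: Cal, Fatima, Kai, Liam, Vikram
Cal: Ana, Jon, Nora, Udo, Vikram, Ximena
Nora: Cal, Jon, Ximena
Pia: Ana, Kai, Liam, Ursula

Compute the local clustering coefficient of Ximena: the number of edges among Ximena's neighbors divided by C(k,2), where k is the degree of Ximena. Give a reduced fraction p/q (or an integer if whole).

8/15

Ximena's neighbors: Cal, Fatima, Jon, Kai, Nora, and Vikram (k = 6).
Possible neighbor pairs: C(6,2) = 15. Edges among them: Cal–Jon, Cal–Nora, Cal–Vikram, Fatima–Jon, Jon–Kai, Jon–Nora, Jon–Vikram, Kai–Vikram → e = 8.
Clustering(Ximena) = 8/15.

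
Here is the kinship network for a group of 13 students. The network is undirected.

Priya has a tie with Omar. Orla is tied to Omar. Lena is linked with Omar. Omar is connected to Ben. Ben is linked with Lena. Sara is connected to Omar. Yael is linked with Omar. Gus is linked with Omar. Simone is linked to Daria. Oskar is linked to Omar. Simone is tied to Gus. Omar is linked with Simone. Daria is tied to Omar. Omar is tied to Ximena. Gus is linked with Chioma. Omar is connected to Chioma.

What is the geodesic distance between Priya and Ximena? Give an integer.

One shortest route is Priya – Omar – Ximena, which uses 2 edges, and Priya and Ximena are not directly tied, so nothing shorter exists. So d(Priya,Ximena) = 2.

2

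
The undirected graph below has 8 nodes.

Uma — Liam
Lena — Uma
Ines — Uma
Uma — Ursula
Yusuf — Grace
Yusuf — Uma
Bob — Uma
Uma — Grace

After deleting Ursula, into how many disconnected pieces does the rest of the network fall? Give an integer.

1

Ursula's neighbors (Uma) remain reachable from one another through other ties, so the rest of the network stays in one piece.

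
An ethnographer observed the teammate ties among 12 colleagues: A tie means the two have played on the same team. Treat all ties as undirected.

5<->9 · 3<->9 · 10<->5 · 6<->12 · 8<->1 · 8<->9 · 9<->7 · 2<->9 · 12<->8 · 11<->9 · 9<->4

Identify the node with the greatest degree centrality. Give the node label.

Degrees — 1:1, 2:1, 3:1, 4:1, 5:2, 6:1, 7:1, 8:3, 9:7, 10:1, 11:1, 12:2.
The maximum is 7, attained only by 9.

9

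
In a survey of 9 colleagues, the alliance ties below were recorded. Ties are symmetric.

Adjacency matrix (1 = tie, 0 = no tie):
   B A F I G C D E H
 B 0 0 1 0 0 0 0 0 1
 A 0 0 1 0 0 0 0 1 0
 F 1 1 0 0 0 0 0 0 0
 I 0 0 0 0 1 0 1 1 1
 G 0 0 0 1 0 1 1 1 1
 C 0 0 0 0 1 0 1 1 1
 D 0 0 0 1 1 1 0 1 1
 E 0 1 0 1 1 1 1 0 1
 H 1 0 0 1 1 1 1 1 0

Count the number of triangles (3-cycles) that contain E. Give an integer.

E's neighbors: A, C, D, G, H, and I.
Neighbor pairs that are themselves tied: E–C–D; E–C–G; E–C–H; E–D–G; E–D–H; E–D–I; E–G–H; E–G–I; E–H–I. Each forms one triangle with E, for 9 in total.

9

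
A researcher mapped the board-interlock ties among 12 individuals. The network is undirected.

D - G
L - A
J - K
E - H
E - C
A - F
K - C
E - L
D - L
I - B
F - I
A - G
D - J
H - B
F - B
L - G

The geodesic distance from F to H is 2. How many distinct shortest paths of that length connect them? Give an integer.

The shortest distance is 2, and the only length-2 path is F–B–H. So there is exactly 1 shortest path.

1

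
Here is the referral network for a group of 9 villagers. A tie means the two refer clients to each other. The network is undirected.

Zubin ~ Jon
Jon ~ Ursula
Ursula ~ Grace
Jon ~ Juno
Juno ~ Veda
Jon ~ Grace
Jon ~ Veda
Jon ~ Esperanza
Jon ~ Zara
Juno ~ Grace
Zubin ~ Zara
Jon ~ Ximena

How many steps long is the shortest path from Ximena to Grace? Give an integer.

2

One shortest route is Ximena – Jon – Grace, which uses 2 edges, and Ximena and Grace are not directly tied, so nothing shorter exists. So d(Ximena,Grace) = 2.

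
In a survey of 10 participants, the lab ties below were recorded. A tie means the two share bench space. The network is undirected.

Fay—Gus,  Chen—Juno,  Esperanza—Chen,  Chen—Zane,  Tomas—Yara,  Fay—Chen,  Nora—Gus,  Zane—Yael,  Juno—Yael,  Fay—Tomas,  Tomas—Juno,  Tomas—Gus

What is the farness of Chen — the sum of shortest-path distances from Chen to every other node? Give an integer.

16

Distances from Chen: Esperanza:1, Fay:1, Gus:2, Juno:1, Nora:3, Tomas:2, Yael:2, Yara:3, Zane:1.
Sum = 1 + 1 + 2 + 1 + 3 + 2 + 2 + 3 + 1 = 16.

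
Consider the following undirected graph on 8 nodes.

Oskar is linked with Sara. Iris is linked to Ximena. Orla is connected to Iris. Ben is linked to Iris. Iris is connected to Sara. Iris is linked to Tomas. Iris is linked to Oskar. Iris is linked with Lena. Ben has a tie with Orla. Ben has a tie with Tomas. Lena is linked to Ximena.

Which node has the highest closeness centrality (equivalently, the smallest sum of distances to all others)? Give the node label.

Iris

Farness (sum of distances to all others) for each node — Ben:11, Iris:7, Lena:12, Orla:12, Oskar:12, Sara:12, Tomas:12, Ximena:12.
The smallest farness is 7, for Iris, so Iris has the highest closeness.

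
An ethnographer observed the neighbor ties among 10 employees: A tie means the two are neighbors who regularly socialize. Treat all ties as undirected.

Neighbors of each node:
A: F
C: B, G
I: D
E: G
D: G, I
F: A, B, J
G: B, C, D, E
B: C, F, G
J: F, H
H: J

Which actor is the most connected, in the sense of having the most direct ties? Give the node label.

Degrees — A:1, B:3, C:2, D:2, E:1, F:3, G:4, H:1, I:1, J:2.
The maximum is 4, attained only by G.

G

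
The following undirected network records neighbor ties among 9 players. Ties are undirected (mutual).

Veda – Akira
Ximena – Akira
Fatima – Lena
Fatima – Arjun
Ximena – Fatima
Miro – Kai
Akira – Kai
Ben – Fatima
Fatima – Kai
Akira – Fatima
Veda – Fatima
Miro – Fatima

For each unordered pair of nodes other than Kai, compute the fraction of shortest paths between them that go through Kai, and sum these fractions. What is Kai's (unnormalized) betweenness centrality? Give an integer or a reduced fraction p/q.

Pairs whose geodesics pass through Kai — Akira–Miro: 1/2.
All other pairs contribute 0.
Summing the contributions gives betweenness(Kai) = 1/2.

1/2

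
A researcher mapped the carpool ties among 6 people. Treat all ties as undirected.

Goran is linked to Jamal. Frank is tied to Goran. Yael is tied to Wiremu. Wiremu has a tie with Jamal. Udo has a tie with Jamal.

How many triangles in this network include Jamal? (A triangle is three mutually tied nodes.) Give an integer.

0

Jamal's neighbors are Goran, Udo, and Wiremu, but none of them are tied to each other, so no triangle contains Jamal.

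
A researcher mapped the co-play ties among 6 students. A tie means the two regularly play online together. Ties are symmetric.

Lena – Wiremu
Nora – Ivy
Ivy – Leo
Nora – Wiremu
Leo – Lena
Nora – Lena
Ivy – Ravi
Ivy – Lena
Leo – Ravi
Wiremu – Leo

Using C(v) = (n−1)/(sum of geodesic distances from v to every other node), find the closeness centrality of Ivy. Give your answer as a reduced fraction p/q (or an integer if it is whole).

5/6

Distances from Ivy: Lena:1, Leo:1, Nora:1, Ravi:1, Wiremu:2. Sum = 6.
n = 6, so closeness = 5/6.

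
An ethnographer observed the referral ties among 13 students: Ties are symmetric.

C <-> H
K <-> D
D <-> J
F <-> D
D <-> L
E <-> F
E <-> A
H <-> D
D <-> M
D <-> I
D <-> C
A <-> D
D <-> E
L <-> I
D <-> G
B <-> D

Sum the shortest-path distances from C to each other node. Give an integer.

Distances from C: A:2, B:2, D:1, E:2, F:2, G:2, H:1, I:2, J:2, K:2, L:2, M:2.
Sum = 2 + 2 + 1 + 2 + 2 + 2 + 1 + 2 + 2 + 2 + 2 + 2 = 22.

22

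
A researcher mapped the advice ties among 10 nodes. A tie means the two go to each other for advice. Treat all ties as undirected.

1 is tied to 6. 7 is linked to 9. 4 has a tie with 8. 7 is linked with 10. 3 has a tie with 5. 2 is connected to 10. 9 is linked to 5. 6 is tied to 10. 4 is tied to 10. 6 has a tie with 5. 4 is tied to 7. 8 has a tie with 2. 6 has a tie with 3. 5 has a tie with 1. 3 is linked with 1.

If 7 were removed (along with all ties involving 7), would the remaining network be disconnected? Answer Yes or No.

Even without 7, every remaining node can still reach every other (the residual graph is connected), so 7 is not a cut vertex.

No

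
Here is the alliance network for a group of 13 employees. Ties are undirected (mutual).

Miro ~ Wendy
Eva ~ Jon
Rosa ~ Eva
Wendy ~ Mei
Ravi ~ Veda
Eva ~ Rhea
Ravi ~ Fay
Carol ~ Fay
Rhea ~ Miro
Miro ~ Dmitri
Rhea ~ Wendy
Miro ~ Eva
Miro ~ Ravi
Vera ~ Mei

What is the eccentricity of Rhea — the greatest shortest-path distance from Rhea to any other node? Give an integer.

4

Distances from Rhea: Carol:4, Dmitri:2, Eva:1, Fay:3, Jon:2, Mei:2, Miro:1, Ravi:2, Rosa:2, Veda:3, Vera:3, Wendy:1.
The largest is 4 (to Carol), so the eccentricity of Rhea is 4.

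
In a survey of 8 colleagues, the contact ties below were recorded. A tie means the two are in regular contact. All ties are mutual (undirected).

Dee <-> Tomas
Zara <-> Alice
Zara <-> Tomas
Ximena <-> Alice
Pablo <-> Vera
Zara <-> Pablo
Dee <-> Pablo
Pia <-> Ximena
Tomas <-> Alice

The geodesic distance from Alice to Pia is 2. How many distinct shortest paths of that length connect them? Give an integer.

The shortest distance is 2, and the only length-2 path is Alice–Ximena–Pia. So there is exactly 1 shortest path.

1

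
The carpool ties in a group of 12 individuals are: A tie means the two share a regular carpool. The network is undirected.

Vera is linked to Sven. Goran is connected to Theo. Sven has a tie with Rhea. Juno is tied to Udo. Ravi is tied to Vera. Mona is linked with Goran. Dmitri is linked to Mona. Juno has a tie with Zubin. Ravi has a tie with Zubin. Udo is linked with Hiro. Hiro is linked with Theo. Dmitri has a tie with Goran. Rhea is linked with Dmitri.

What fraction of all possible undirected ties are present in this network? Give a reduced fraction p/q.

13/66

There are 13 edges and 12 nodes, so the maximum possible is C(12,2) = 66.
Density = 13/66.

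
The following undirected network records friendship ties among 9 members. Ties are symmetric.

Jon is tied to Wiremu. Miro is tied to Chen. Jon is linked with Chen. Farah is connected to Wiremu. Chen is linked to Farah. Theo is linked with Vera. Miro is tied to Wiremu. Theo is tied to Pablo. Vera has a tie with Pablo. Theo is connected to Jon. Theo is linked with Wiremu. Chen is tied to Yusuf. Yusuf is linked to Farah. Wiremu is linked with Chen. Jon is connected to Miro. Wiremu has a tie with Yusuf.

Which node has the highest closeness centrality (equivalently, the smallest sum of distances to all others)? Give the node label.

Farness (sum of distances to all others) for each node — Chen:13, Farah:15, Jon:12, Miro:15, Pablo:18, Theo:12, Vera:18, Wiremu:10, Yusuf:15.
The smallest farness is 10, for Wiremu, so Wiremu has the highest closeness.

Wiremu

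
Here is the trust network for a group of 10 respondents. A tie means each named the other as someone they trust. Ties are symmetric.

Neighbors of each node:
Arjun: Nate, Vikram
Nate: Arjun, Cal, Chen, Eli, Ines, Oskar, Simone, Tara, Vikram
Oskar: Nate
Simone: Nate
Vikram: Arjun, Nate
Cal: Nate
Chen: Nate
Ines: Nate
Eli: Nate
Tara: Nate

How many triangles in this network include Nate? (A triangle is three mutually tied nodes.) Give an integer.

1

Nate's neighbors: Arjun, Cal, Chen, Eli, Ines, Oskar, Simone, Tara, and Vikram.
Neighbor pairs that are themselves tied: Nate–Arjun–Vikram. Each forms one triangle with Nate, for 1 in total.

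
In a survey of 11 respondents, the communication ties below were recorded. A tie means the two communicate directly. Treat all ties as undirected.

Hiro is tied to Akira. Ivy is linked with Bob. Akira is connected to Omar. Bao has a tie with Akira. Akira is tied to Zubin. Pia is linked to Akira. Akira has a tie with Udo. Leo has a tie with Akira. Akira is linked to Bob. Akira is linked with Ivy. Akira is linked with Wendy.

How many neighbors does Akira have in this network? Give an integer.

Akira is directly tied to Bao, Bob, Hiro, Ivy, Leo, Omar, Pia, Udo, Wendy, and Zubin. That is 10 neighbors, so the degree of Akira is 10.

10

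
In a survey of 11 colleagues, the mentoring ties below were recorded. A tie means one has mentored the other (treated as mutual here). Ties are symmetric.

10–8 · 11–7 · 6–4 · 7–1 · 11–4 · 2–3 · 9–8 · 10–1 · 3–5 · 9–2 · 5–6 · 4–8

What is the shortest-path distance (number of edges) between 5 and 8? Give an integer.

One shortest route is 5 – 6 – 4 – 8, which uses 3 edges, and at distance 2 from 5 we only reach {2, 4}, which does not include 8. So d(5,8) = 3.

3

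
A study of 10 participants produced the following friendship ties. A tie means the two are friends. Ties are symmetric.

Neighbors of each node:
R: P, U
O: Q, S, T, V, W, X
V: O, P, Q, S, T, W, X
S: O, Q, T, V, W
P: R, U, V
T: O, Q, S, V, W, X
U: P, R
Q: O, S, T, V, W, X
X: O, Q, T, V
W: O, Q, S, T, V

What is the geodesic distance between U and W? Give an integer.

One shortest route is U – P – V – W, which uses 3 edges, and at distance 2 from U we only reach {V}, which does not include W. So d(U,W) = 3.

3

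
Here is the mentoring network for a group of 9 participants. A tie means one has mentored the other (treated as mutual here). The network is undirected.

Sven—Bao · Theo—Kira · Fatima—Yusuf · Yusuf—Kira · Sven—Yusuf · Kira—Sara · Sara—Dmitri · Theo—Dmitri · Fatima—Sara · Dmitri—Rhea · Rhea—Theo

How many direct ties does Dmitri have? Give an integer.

3

Dmitri is directly tied to Rhea, Sara, and Theo. That is 3 neighbors, so the degree of Dmitri is 3.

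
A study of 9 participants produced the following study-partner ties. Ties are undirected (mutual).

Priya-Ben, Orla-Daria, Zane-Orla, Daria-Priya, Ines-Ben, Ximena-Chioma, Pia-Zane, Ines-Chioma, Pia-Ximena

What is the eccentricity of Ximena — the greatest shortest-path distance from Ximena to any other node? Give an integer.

Distances from Ximena: Ben:3, Chioma:1, Daria:4, Ines:2, Orla:3, Pia:1, Priya:4, Zane:2.
The largest is 4 (to Priya and Daria), so the eccentricity of Ximena is 4.

4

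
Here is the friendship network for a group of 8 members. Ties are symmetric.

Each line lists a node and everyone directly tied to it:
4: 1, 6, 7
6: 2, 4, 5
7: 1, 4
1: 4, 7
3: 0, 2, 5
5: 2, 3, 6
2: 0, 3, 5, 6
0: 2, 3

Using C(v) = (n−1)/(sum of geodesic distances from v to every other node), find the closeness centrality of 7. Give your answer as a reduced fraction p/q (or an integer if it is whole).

Distances from 7: 0:4, 1:1, 2:3, 3:4, 4:1, 5:3, 6:2. Sum = 18.
n = 8, so closeness = 7/18.

7/18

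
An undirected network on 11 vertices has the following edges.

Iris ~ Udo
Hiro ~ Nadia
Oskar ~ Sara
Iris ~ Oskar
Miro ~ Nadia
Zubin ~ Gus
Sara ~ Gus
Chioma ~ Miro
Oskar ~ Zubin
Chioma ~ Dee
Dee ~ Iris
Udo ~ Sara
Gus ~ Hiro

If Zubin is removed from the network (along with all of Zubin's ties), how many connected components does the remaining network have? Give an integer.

Zubin's neighbors (Gus and Oskar) remain reachable from one another through other ties, so the rest of the network stays in one piece.

1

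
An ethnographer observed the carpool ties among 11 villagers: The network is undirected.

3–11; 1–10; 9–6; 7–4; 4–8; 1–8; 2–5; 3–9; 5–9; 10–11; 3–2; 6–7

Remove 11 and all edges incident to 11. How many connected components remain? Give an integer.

1

11's neighbors (3 and 10) remain reachable from one another through other ties, so the rest of the network stays in one piece.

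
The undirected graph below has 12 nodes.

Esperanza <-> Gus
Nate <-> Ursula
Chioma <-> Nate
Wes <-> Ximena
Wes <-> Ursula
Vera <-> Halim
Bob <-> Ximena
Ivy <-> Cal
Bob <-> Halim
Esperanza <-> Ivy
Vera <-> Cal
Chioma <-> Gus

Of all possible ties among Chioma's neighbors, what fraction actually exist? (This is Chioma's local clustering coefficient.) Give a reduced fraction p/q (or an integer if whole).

Chioma's neighbors: Gus and Nate (k = 2).
Possible neighbor pairs: C(2,2) = 1. Edges among them: none → e = 0.
Clustering(Chioma) = 0/1.

0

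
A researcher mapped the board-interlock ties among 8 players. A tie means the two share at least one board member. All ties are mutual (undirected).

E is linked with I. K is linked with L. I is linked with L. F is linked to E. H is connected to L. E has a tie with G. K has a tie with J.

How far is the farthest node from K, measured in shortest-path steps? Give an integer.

Distances from K: E:3, F:4, G:4, H:2, I:2, J:1, L:1.
The largest is 4 (to G and F), so the eccentricity of K is 4.

4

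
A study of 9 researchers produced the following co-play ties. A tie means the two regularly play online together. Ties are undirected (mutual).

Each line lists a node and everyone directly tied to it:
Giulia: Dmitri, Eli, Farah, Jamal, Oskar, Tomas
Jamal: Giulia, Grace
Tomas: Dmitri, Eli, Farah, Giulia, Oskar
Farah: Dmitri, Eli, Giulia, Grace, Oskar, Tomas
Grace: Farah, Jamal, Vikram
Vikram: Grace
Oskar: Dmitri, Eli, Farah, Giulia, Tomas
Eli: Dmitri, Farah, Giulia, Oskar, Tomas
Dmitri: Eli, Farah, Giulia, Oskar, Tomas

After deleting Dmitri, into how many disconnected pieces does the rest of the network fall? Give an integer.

1

Dmitri's neighbors (Eli, Farah, Giulia, Oskar, and Tomas) remain reachable from one another through other ties, so the rest of the network stays in one piece.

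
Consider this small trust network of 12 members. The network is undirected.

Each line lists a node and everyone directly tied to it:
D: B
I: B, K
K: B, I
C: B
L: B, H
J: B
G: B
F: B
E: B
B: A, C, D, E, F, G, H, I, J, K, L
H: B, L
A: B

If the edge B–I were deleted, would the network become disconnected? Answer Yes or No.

No

Even without that edge, B still reaches I via B – K – I, so the network stays connected. Not a bridge.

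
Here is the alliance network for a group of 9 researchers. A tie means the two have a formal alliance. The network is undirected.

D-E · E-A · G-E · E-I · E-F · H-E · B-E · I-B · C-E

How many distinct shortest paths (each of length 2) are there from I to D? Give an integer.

The shortest distance is 2, and the only length-2 path is I–E–D. So there is exactly 1 shortest path.

1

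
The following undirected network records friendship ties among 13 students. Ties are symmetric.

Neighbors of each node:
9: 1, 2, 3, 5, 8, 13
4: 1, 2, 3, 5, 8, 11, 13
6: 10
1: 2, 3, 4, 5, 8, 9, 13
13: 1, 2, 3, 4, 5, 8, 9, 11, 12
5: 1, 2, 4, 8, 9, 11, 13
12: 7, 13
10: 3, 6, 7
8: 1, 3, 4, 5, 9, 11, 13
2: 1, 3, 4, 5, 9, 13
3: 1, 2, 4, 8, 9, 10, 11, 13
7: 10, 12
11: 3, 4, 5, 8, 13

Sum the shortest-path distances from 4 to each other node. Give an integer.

19

Distances from 4: 1:1, 2:1, 3:1, 5:1, 6:3, 7:3, 8:1, 9:2, 10:2, 11:1, 12:2, 13:1.
Sum = 1 + 1 + 1 + 1 + 3 + 3 + 1 + 2 + 2 + 1 + 2 + 1 = 19.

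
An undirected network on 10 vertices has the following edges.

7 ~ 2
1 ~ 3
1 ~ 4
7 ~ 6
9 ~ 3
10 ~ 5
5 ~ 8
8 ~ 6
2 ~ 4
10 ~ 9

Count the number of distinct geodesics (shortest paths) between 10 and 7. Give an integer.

The shortest distance is 4, and the only length-4 path is 10–5–8–6–7. So there is exactly 1 shortest path.

1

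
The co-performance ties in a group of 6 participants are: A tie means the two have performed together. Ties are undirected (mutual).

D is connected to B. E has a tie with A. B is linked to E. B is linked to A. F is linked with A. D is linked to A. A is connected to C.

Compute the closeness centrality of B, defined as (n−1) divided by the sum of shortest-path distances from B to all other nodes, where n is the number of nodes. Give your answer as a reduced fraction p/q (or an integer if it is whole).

Distances from B: A:1, C:2, D:1, E:1, F:2. Sum = 7.
n = 6, so closeness = 5/7.

5/7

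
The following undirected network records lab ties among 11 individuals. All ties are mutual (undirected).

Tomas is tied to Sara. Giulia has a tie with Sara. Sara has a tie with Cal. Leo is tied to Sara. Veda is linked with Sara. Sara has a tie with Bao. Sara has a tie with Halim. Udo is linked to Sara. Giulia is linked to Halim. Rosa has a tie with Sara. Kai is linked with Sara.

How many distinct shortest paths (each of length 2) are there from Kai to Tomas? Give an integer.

The shortest distance is 2, and the only length-2 path is Kai–Sara–Tomas. So there is exactly 1 shortest path.

1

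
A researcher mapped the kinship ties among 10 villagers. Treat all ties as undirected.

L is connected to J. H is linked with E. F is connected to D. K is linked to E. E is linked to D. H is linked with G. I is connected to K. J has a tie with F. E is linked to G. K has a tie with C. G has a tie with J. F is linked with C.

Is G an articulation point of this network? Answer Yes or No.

Even without G, every remaining node can still reach every other (the residual graph is connected), so G is not a cut vertex.

No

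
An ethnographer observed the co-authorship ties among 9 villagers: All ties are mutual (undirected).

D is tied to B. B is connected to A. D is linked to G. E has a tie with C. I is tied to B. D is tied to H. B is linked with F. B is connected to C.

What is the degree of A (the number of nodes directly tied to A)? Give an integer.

A is directly tied to B. That is 1 neighbor, so the degree of A is 1.

1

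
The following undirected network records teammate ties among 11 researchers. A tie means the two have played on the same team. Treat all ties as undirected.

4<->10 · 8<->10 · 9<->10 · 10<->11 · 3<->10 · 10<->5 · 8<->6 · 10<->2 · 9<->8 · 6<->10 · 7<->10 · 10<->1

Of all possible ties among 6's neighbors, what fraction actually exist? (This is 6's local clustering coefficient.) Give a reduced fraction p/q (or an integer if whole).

6's neighbors: 8 and 10 (k = 2).
Possible neighbor pairs: C(2,2) = 1. Edges among them: 8–10 → e = 1.
Clustering(6) = 1/1.

1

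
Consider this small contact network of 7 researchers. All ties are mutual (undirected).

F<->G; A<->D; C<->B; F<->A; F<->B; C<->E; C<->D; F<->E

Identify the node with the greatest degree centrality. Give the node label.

Degrees — A:2, B:2, C:3, D:2, E:2, F:4, G:1.
The maximum is 4, attained only by F.

F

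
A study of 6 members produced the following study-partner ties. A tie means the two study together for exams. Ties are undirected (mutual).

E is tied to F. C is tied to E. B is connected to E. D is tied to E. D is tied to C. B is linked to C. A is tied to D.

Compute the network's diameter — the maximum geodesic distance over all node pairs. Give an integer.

3

Eccentricity of each node (its greatest distance to any other): A:3, B:3, C:2, D:2, E:2, F:3.
The maximum eccentricity is 3, realized for instance by the pair A–F via A – D – E – F. So the diameter is 3.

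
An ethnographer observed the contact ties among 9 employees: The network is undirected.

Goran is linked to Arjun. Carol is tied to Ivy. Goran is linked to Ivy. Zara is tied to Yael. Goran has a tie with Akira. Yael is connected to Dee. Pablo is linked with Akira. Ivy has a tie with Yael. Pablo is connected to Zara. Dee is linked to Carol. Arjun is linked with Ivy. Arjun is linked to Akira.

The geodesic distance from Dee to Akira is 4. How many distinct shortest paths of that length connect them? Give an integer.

5

The shortest distance is 4. The length-4 paths are: Dee–Carol–Ivy–Goran–Akira; Dee–Yael–Ivy–Goran–Akira; Dee–Carol–Ivy–Arjun–Akira; Dee–Yael–Ivy–Arjun–Akira; Dee–Yael–Zara–Pablo–Akira.
That gives 5 distinct shortest paths.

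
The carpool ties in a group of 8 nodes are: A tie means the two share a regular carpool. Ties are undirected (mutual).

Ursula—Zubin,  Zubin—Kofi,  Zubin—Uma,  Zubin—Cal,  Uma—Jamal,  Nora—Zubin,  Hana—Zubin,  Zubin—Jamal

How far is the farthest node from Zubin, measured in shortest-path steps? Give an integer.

Distances from Zubin: Cal:1, Hana:1, Jamal:1, Kofi:1, Nora:1, Uma:1, Ursula:1.
The largest is 1 (to Hana, Uma, Kofi, Ursula, Nora, Cal, and Jamal), so the eccentricity of Zubin is 1.

1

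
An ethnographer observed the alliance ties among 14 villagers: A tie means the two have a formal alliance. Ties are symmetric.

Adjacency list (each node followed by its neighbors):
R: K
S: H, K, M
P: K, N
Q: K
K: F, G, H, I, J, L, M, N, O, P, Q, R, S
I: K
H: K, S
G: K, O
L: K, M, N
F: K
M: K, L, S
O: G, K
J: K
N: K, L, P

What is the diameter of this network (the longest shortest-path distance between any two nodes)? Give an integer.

Eccentricity of each node (its greatest distance to any other): F:2, G:2, H:2, I:2, J:2, K:1, L:2, M:2, N:2, O:2, P:2, Q:2, R:2, S:2.
The maximum eccentricity is 2, realized for instance by the pair P–S via P – K – S. So the diameter is 2.

2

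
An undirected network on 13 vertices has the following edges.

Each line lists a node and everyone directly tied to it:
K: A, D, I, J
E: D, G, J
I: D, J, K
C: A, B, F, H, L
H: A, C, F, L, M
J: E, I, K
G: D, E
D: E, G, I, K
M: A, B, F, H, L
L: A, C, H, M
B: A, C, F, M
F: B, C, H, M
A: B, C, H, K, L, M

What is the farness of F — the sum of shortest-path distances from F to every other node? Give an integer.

Distances from F: A:2, B:1, C:1, D:4, E:5, G:5, H:1, I:4, J:4, K:3, L:2, M:1.
Sum = 2 + 1 + 1 + 4 + 5 + 5 + 1 + 4 + 4 + 3 + 2 + 1 = 33.

33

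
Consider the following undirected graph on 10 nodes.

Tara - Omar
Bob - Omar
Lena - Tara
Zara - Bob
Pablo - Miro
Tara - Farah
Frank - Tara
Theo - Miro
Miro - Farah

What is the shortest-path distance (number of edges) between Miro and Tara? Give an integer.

2

One shortest route is Miro – Farah – Tara, which uses 2 edges, and Miro and Tara are not directly tied, so nothing shorter exists. So d(Miro,Tara) = 2.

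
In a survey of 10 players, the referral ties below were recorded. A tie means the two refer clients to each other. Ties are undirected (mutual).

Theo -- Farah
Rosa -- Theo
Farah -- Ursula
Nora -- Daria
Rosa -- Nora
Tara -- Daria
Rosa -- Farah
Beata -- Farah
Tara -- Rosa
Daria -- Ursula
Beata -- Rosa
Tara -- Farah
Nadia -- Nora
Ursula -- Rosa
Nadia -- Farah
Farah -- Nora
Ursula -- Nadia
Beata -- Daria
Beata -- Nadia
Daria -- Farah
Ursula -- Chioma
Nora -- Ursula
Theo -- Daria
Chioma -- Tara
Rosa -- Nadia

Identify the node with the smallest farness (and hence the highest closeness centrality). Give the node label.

Farah

Farness (sum of distances to all others) for each node — Beata:15, Chioma:18, Daria:12, Farah:10, Nadia:13, Nora:13, Rosa:11, Tara:14, Theo:16, Ursula:12.
The smallest farness is 10, for Farah, so Farah has the highest closeness.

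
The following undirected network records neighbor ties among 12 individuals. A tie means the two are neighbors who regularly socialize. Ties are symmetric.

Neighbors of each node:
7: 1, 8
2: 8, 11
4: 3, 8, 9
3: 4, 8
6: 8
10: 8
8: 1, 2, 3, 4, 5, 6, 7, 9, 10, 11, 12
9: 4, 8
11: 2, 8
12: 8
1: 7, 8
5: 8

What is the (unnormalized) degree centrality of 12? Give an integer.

1

12 is directly tied to 8. That is 1 neighbor, so the degree of 12 is 1.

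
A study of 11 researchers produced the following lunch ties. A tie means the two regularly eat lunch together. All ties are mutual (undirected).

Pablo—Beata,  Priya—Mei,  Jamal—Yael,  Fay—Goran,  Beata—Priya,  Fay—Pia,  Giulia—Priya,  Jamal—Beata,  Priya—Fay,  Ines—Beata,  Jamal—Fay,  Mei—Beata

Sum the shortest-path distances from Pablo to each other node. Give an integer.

26

Distances from Pablo: Beata:1, Fay:3, Giulia:3, Goran:4, Ines:2, Jamal:2, Mei:2, Pia:4, Priya:2, Yael:3.
Sum = 1 + 3 + 3 + 4 + 2 + 2 + 2 + 4 + 2 + 3 = 26.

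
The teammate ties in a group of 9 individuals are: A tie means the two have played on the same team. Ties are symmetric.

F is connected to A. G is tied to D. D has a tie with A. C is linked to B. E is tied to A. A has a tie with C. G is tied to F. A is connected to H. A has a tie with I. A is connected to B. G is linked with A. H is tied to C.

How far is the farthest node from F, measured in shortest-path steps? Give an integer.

2

Distances from F: A:1, B:2, C:2, D:2, E:2, G:1, H:2, I:2.
The largest is 2 (to C, D, I, B, H, and E), so the eccentricity of F is 2.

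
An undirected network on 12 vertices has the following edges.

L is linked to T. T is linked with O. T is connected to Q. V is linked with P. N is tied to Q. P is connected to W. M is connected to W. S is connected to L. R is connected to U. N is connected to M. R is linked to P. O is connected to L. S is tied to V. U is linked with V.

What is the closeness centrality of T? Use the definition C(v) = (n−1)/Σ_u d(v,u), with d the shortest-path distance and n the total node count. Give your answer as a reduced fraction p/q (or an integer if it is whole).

11/30

Distances from T: L:1, M:3, N:2, O:1, P:4, Q:1, R:5, S:2, U:4, V:3, W:4. Sum = 30.
n = 12, so closeness = 11/30.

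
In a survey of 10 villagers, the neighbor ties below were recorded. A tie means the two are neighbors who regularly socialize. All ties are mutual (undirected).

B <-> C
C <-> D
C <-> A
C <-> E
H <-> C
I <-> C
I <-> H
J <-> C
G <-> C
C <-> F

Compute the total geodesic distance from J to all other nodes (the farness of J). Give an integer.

Distances from J: A:2, B:2, C:1, D:2, E:2, F:2, G:2, H:2, I:2.
Sum = 2 + 2 + 1 + 2 + 2 + 2 + 2 + 2 + 2 = 17.

17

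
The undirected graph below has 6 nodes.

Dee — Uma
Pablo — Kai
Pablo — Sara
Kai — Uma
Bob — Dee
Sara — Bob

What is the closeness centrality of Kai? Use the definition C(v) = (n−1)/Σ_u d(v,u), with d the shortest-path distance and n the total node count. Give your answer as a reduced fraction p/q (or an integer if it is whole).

Distances from Kai: Bob:3, Dee:2, Pablo:1, Sara:2, Uma:1. Sum = 9.
n = 6, so closeness = 5/9.

5/9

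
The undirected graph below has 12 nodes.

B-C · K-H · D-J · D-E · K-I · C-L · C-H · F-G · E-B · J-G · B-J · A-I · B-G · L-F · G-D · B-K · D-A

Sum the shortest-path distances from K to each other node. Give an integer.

22

Distances from K: A:2, B:1, C:2, D:3, E:2, F:3, G:2, H:1, I:1, J:2, L:3.
Sum = 2 + 1 + 2 + 3 + 2 + 3 + 2 + 1 + 1 + 2 + 3 = 22.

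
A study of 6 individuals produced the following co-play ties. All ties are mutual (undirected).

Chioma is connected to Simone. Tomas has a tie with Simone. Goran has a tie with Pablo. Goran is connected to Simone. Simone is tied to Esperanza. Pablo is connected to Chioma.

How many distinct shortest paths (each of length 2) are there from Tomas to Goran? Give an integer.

1

The shortest distance is 2, and the only length-2 path is Tomas–Simone–Goran. So there is exactly 1 shortest path.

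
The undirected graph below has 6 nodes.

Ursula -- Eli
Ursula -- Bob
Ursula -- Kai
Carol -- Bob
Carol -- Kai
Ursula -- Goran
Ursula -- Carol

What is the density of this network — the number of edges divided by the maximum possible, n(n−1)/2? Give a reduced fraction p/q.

There are 7 edges and 6 nodes, so the maximum possible is C(6,2) = 15.
Density = 7/15.

7/15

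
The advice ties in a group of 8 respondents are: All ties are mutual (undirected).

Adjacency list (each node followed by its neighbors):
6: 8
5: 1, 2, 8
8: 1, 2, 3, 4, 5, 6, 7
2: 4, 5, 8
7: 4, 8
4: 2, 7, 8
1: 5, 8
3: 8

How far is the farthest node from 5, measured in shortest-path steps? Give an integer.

2

Distances from 5: 1:1, 2:1, 3:2, 4:2, 6:2, 7:2, 8:1.
The largest is 2 (to 4, 6, 3, and 7), so the eccentricity of 5 is 2.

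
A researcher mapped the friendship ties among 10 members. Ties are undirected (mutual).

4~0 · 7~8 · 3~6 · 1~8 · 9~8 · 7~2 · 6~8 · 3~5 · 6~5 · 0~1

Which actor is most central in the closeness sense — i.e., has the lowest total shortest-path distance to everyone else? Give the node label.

Farness (sum of distances to all others) for each node — 0:25, 1:19, 2:29, 3:26, 4:33, 5:26, 6:19, 7:21, 8:15, 9:23.
The smallest farness is 15, for 8, so 8 has the highest closeness.

8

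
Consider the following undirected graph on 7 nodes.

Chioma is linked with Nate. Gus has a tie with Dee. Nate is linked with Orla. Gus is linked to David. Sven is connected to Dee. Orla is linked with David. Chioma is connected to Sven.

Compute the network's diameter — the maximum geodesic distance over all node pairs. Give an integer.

Eccentricity of each node (its greatest distance to any other): Chioma:3, David:3, Dee:3, Gus:3, Nate:3, Orla:3, Sven:3.
The maximum eccentricity is 3, realized for instance by the pair Chioma–David via Chioma – Nate – Orla – David. So the diameter is 3.

3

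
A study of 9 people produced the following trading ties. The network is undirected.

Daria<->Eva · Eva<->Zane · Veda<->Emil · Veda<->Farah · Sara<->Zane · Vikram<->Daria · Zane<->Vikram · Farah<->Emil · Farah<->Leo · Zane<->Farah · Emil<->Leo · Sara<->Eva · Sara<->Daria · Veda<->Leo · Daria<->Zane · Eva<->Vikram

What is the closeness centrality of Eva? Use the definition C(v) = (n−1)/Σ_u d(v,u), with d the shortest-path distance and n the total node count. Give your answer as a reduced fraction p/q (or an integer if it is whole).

8/15

Distances from Eva: Daria:1, Emil:3, Farah:2, Leo:3, Sara:1, Veda:3, Vikram:1, Zane:1. Sum = 15.
n = 9, so closeness = 8/15.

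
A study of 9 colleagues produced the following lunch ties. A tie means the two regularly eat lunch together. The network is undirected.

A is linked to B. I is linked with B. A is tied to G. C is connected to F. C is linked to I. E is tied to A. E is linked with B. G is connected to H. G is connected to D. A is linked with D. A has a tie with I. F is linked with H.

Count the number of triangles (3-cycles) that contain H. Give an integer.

0

H's neighbors are F and G, but none of them are tied to each other, so no triangle contains H.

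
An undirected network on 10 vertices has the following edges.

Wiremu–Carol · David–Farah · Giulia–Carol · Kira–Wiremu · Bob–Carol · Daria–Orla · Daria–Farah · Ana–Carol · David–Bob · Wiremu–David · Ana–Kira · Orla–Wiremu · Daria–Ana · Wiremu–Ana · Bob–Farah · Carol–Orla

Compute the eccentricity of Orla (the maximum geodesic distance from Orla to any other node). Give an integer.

Distances from Orla: Ana:2, Bob:2, Carol:1, Daria:1, David:2, Farah:2, Giulia:2, Kira:2, Wiremu:1.
The largest is 2 (to Giulia, Ana, Bob, Farah, Kira, and David), so the eccentricity of Orla is 2.

2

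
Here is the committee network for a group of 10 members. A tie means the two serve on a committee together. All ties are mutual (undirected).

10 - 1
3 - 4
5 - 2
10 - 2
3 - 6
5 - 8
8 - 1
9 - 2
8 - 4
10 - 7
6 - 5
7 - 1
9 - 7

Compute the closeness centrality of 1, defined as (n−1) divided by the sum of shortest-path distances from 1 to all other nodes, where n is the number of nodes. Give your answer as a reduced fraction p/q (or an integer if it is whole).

Distances from 1: 2:2, 3:3, 4:2, 5:2, 6:3, 7:1, 8:1, 9:2, 10:1. Sum = 17.
n = 10, so closeness = 9/17.

9/17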